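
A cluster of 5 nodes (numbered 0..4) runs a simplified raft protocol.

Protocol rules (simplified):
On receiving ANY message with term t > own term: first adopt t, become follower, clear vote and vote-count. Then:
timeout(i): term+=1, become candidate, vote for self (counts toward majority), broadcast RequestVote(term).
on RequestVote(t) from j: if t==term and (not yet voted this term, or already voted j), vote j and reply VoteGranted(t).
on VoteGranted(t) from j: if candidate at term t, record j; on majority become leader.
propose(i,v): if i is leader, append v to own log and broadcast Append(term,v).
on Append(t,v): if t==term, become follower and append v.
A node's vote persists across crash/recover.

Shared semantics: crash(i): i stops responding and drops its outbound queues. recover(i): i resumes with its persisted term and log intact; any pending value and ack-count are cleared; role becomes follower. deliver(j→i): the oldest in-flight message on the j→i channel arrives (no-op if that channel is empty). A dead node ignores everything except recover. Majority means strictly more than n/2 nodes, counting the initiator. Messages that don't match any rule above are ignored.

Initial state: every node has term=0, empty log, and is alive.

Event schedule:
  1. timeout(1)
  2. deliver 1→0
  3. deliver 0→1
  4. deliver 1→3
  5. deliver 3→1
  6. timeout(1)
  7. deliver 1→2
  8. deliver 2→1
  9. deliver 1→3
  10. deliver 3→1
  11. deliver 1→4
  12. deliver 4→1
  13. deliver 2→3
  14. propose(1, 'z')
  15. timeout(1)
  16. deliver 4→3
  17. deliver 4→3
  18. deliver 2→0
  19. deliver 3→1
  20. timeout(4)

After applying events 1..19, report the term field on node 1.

[1] timeout(1) → N1(cand t1 [-])
[2] deliver 1→0 → N0(foll t1 [-])
[3] deliver 0→1 → ∅
[4] deliver 1→3 → N3(foll t1 [-])
[5] deliver 3→1 → N1(lead t1 [-])
[6] timeout(1) → N1(cand t2 [-])
[7] deliver 1→2 → N2(foll t1 [-])
[8] deliver 2→1 → ∅
[9] deliver 1→3 → N3(foll t2 [-])
[10] deliver 3→1 → ∅
[11] deliver 1→4 → N4(foll t1 [-])
[12] deliver 4→1 → ∅
[13] deliver 2→3 → ∅
[14] propose(1,'z') → ∅
[15] timeout(1) → N1(cand t3 [-])
[16] deliver 4→3 → ∅
[17] deliver 4→3 → ∅
[18] deliver 2→0 → ∅
[19] deliver 3→1 → ∅

3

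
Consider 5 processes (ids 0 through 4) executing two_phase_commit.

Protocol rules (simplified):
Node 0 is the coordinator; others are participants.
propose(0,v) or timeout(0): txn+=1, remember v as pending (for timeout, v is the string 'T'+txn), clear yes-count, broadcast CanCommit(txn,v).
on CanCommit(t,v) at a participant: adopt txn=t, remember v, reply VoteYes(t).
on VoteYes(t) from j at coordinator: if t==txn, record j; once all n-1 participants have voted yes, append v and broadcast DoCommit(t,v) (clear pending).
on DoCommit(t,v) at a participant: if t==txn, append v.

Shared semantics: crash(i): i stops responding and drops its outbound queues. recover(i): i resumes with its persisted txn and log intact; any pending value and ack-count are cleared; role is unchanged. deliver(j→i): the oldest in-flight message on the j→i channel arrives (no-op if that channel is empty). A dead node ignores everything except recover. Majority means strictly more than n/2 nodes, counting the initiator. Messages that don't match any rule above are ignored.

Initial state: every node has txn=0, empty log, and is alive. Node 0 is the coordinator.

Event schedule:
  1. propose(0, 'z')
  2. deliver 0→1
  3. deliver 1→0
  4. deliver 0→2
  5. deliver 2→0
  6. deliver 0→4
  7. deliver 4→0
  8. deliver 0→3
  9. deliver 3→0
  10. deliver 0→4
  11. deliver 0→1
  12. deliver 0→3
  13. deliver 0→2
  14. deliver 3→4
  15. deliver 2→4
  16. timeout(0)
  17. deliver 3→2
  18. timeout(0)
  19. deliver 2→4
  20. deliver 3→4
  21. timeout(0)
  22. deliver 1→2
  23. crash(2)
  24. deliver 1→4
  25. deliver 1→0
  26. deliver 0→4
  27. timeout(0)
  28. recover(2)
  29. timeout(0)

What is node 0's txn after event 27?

e1 propose(0,'z'): 0[coor,t=1,-]
e2 deliver 0→1: 1[part,t=1,-]
e3 deliver 1→0: ·
e4 deliver 0→2: 2[part,t=1,-]
e5 deliver 2→0: ·
e6 deliver 0→4: 4[part,t=1,-]
e7 deliver 4→0: ·
e8 deliver 0→3: 3[part,t=1,-]
e9 deliver 3→0: 0[coor,t=1,z]
e10 deliver 0→4: 4[part,t=1,z]
e11 deliver 0→1: 1[part,t=1,z]
e12 deliver 0→3: 3[part,t=1,z]
e13 deliver 0→2: 2[part,t=1,z]
e14 deliver 3→4: ·
e15 deliver 2→4: ·
e16 timeout(0): 0[coor,t=2,z]
e17 deliver 3→2: ·
e18 timeout(0): 0[coor,t=3,z]
e19 deliver 2→4: ·
e20 deliver 3→4: ·
e21 timeout(0): 0[coor,t=4,z]
e22 deliver 1→2: ·
e23 crash(2): 2[✗part,t=1,z]
e24 deliver 1→4: ·
e25 deliver 1→0: ·
e26 deliver 0→4: 4[part,t=2,z]
e27 timeout(0): 0[coor,t=5,z]

5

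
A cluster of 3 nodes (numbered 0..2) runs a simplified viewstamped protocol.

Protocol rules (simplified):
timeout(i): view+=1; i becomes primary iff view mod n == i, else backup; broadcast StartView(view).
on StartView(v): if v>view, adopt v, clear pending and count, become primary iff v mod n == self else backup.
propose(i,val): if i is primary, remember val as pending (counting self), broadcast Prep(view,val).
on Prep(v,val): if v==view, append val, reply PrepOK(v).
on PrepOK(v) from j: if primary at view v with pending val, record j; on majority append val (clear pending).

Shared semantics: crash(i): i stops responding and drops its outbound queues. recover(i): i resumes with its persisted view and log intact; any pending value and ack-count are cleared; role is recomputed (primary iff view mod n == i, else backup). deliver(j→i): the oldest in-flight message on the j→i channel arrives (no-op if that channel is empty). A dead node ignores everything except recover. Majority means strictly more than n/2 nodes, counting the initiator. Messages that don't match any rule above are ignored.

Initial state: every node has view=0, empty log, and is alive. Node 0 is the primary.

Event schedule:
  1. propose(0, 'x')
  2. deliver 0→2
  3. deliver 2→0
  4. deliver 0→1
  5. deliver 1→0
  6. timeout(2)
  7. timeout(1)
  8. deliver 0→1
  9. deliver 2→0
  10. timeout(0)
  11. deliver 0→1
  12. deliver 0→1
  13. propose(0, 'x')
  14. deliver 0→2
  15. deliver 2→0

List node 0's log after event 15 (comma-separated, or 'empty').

x

step 1 propose(0,'x'): —
step 2 deliver 0→2: 2={back,v=0,log=x}
step 3 deliver 2→0: 0={prim,v=0,log=x}
step 4 deliver 0→1: 1={back,v=0,log=x}
step 5 deliver 1→0: —
step 6 timeout(2): 2={back,v=1,log=x}
step 7 timeout(1): 1={prim,v=1,log=x}
step 8 deliver 0→1: —
step 9 deliver 2→0: 0={back,v=1,log=x}
step 10 timeout(0): 0={back,v=2,log=x}
step 11 deliver 0→1: 1={back,v=2,log=x}
step 12 deliver 0→1: —
step 13 propose(0,'x'): —
step 14 deliver 0→2: 2={prim,v=2,log=x}
step 15 deliver 2→0: —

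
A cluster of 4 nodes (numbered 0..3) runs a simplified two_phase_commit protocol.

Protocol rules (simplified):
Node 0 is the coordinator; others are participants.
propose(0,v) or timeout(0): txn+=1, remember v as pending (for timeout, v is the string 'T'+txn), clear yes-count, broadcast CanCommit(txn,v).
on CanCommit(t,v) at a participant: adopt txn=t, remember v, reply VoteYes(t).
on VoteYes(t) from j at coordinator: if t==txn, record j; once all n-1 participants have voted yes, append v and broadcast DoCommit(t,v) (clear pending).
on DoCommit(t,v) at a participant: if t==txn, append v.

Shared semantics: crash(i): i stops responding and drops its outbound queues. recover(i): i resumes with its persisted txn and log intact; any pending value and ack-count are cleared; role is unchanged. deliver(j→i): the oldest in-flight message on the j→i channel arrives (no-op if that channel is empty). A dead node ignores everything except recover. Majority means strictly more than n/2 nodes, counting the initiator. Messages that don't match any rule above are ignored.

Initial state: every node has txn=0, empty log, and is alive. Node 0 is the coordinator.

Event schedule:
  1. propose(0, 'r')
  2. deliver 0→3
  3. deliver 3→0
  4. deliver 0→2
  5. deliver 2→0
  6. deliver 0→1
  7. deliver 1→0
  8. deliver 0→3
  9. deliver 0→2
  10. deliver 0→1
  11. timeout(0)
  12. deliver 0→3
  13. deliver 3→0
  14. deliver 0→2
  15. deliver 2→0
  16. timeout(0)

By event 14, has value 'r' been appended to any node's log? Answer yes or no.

step 1 propose(0,'r'): 0={coor,t=1,log=-}
step 2 deliver 0→3: 3={part,t=1,log=-}
step 3 deliver 3→0: —
step 4 deliver 0→2: 2={part,t=1,log=-}
step 5 deliver 2→0: —
step 6 deliver 0→1: 1={part,t=1,log=-}
step 7 deliver 1→0: 0={coor,t=1,log=r}
step 8 deliver 0→3: 3={part,t=1,log=r}
step 9 deliver 0→2: 2={part,t=1,log=r}
step 10 deliver 0→1: 1={part,t=1,log=r}
step 11 timeout(0): 0={coor,t=2,log=r}
step 12 deliver 0→3: 3={part,t=2,log=r}
step 13 deliver 3→0: —
step 14 deliver 0→2: 2={part,t=2,log=r}

yes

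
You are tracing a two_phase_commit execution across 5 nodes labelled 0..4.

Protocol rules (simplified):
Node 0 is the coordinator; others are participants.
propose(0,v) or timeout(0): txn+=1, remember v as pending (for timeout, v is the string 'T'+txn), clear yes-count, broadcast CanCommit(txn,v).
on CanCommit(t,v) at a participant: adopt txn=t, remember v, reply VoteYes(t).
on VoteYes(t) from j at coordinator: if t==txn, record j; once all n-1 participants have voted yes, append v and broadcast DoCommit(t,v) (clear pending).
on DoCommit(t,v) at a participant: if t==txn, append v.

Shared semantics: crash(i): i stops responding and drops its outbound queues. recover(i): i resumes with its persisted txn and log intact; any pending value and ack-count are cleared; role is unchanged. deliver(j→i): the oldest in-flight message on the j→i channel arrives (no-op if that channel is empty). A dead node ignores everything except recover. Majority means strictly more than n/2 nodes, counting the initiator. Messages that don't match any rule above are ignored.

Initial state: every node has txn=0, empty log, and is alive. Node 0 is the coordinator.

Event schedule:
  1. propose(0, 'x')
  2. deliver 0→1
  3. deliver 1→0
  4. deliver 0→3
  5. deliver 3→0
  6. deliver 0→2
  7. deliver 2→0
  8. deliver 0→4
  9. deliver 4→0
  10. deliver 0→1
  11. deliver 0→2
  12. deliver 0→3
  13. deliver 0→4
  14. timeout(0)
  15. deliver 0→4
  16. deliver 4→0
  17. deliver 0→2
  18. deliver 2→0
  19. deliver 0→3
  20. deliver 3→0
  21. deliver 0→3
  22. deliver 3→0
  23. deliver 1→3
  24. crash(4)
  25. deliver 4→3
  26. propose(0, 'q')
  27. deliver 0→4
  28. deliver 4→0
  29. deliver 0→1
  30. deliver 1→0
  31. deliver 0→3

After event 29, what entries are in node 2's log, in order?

step 1 propose(0,'x'): 0={coor,t=1,log=-}
step 2 deliver 0→1: 1={part,t=1,log=-}
step 3 deliver 1→0: —
step 4 deliver 0→3: 3={part,t=1,log=-}
step 5 deliver 3→0: —
step 6 deliver 0→2: 2={part,t=1,log=-}
step 7 deliver 2→0: —
step 8 deliver 0→4: 4={part,t=1,log=-}
step 9 deliver 4→0: 0={coor,t=1,log=x}
step 10 deliver 0→1: 1={part,t=1,log=x}
step 11 deliver 0→2: 2={part,t=1,log=x}
step 12 deliver 0→3: 3={part,t=1,log=x}
step 13 deliver 0→4: 4={part,t=1,log=x}
step 14 timeout(0): 0={coor,t=2,log=x}
step 15 deliver 0→4: 4={part,t=2,log=x}
step 16 deliver 4→0: —
step 17 deliver 0→2: 2={part,t=2,log=x}
step 18 deliver 2→0: —
step 19 deliver 0→3: 3={part,t=2,log=x}
step 20 deliver 3→0: —
step 21 deliver 0→3: —
step 22 deliver 3→0: —
step 23 deliver 1→3: —
step 24 crash(4): 4={✗part,t=2,log=x}
step 25 deliver 4→3: —
step 26 propose(0,'q'): 0={coor,t=3,log=x}
step 27 deliver 0→4: —
step 28 deliver 4→0: —
step 29 deliver 0→1: 1={part,t=2,log=x}

x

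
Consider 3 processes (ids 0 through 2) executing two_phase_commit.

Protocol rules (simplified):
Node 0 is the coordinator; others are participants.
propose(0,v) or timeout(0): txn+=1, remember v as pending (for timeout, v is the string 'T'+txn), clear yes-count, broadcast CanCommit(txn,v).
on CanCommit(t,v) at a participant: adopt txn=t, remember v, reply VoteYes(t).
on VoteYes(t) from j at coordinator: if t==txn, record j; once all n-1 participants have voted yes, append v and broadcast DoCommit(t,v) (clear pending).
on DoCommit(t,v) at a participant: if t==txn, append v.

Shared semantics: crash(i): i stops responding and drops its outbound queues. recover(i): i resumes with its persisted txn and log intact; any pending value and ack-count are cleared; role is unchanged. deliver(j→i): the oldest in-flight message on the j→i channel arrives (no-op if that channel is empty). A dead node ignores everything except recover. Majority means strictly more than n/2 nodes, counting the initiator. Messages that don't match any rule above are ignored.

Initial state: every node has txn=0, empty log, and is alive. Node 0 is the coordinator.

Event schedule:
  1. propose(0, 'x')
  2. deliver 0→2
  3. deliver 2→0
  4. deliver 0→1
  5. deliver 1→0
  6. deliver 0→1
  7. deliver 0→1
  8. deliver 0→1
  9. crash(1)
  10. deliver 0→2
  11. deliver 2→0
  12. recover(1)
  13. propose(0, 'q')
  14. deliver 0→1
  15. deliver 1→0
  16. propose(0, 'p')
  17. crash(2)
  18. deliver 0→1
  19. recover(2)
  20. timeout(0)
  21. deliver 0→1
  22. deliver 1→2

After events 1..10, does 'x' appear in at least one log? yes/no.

1. propose(0,'x'):  <0:coor t1 ->
2. deliver 0→2:  <2:part t1 ->
3. deliver 2→0:  nop
4. deliver 0→1:  <1:part t1 ->
5. deliver 1→0:  <0:coor t1 x>
6. deliver 0→1:  <1:part t1 x>
7. deliver 0→1:  nop
8. deliver 0→1:  nop
9. crash(1):  <1:✗part t1 x>
10. deliver 0→2:  <2:part t1 x>

yes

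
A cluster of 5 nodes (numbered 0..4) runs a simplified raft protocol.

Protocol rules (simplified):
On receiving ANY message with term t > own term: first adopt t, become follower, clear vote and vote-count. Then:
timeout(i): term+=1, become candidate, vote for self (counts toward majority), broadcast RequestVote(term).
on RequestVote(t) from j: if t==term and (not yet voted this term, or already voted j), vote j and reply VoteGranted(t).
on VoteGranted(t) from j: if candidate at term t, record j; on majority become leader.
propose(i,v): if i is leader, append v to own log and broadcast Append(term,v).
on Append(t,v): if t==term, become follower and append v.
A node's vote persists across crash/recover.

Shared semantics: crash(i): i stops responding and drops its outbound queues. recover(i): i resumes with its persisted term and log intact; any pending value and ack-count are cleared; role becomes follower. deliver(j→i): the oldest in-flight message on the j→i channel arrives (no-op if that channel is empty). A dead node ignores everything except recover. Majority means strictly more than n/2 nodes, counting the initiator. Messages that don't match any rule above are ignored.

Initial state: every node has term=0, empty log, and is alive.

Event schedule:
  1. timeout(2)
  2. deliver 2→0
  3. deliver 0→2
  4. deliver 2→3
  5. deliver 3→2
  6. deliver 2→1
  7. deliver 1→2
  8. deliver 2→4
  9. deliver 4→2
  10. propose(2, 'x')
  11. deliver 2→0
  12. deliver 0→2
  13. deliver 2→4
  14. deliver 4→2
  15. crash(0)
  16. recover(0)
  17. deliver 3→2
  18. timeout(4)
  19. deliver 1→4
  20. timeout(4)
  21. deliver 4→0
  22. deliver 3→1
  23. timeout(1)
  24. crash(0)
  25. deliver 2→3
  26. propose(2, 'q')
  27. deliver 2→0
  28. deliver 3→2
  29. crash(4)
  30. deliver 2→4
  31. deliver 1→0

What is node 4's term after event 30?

step 1 timeout(2): 2={cand,t=1,log=-}
step 2 deliver 2→0: 0={foll,t=1,log=-}
step 3 deliver 0→2: —
step 4 deliver 2→3: 3={foll,t=1,log=-}
step 5 deliver 3→2: 2={lead,t=1,log=-}
step 6 deliver 2→1: 1={foll,t=1,log=-}
step 7 deliver 1→2: —
step 8 deliver 2→4: 4={foll,t=1,log=-}
step 9 deliver 4→2: —
step 10 propose(2,'x'): 2={lead,t=1,log=x}
step 11 deliver 2→0: 0={foll,t=1,log=x}
step 12 deliver 0→2: —
step 13 deliver 2→4: 4={foll,t=1,log=x}
step 14 deliver 4→2: —
step 15 crash(0): 0={✗foll,t=1,log=x}
step 16 recover(0): 0={foll,t=1,log=x}
step 17 deliver 3→2: —
step 18 timeout(4): 4={cand,t=2,log=x}
step 19 deliver 1→4: —
step 20 timeout(4): 4={cand,t=3,log=x}
step 21 deliver 4→0: 0={foll,t=2,log=x}
step 22 deliver 3→1: —
step 23 timeout(1): 1={cand,t=2,log=-}
step 24 crash(0): 0={✗foll,t=2,log=x}
step 25 deliver 2→3: 3={foll,t=1,log=x}
step 26 propose(2,'q'): 2={lead,t=1,log=x,q}
step 27 deliver 2→0: —
step 28 deliver 3→2: —
step 29 crash(4): 4={✗cand,t=3,log=x}
step 30 deliver 2→4: —

3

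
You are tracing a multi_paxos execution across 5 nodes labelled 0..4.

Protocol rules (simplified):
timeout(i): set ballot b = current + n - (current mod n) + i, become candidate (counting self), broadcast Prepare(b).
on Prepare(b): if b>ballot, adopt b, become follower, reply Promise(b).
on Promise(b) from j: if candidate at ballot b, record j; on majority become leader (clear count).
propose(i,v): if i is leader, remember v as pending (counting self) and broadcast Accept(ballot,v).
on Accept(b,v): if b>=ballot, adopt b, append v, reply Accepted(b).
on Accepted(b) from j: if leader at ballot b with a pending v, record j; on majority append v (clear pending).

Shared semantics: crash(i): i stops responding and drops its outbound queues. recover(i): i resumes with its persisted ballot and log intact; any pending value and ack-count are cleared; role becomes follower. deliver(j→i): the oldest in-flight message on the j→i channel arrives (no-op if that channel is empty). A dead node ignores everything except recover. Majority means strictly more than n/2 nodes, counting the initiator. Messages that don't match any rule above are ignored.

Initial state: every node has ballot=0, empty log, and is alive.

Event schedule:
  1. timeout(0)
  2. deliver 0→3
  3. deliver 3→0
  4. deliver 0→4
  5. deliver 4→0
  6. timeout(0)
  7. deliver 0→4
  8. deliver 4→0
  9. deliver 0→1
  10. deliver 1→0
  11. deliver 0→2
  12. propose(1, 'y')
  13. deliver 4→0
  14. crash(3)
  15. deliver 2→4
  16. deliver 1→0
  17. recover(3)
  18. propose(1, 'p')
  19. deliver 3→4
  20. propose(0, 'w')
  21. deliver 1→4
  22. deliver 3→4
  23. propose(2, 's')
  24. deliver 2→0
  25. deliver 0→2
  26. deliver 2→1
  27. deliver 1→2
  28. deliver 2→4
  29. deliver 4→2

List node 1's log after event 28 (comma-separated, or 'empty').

1. timeout(0):  <0:cand b5 ->
2. deliver 0→3:  <3:foll b5 ->
3. deliver 3→0:  nop
4. deliver 0→4:  <4:foll b5 ->
5. deliver 4→0:  <0:lead b5 ->
6. timeout(0):  <0:cand b10 ->
7. deliver 0→4:  <4:foll b10 ->
8. deliver 4→0:  nop
9. deliver 0→1:  <1:foll b5 ->
10. deliver 1→0:  nop
11. deliver 0→2:  <2:foll b5 ->
12. propose(1,'y'):  nop
13. deliver 4→0:  nop
14. crash(3):  <3:✗foll b5 ->
15. deliver 2→4:  nop
16. deliver 1→0:  nop
17. recover(3):  <3:foll b5 ->
18. propose(1,'p'):  nop
19. deliver 3→4:  nop
20. propose(0,'w'):  nop
21. deliver 1→4:  nop
22. deliver 3→4:  nop
23. propose(2,'s'):  nop
24. deliver 2→0:  nop
25. deliver 0→2:  <2:foll b10 ->
26. deliver 2→1:  nop
27. deliver 1→2:  nop
28. deliver 2→4:  nop

empty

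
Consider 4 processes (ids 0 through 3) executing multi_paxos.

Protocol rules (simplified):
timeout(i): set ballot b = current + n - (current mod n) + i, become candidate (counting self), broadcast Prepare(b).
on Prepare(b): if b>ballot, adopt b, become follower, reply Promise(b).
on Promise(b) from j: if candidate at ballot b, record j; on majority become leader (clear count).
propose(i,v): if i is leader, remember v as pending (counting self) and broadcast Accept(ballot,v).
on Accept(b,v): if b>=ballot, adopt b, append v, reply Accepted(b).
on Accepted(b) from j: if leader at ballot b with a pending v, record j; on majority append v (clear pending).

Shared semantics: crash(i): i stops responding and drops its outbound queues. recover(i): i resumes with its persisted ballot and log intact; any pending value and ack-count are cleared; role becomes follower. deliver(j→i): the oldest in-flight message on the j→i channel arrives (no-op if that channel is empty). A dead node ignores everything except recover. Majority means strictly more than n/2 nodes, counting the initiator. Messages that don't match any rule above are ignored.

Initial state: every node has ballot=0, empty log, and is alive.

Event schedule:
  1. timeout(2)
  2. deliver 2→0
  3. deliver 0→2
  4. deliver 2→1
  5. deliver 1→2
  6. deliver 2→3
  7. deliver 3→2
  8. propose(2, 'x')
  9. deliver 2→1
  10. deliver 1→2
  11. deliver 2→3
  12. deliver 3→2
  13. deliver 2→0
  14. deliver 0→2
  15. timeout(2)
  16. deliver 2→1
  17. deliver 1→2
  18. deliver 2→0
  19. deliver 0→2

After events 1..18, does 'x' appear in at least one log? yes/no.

yes

[1] timeout(2) → N2(cand b6 [-])
[2] deliver 2→0 → N0(foll b6 [-])
[3] deliver 0→2 → ∅
[4] deliver 2→1 → N1(foll b6 [-])
[5] deliver 1→2 → N2(lead b6 [-])
[6] deliver 2→3 → N3(foll b6 [-])
[7] deliver 3→2 → ∅
[8] propose(2,'x') → ∅
[9] deliver 2→1 → N1(foll b6 [x])
[10] deliver 1→2 → ∅
[11] deliver 2→3 → N3(foll b6 [x])
[12] deliver 3→2 → N2(lead b6 [x])
[13] deliver 2→0 → N0(foll b6 [x])
[14] deliver 0→2 → ∅
[15] timeout(2) → N2(cand b10 [x])
[16] deliver 2→1 → N1(foll b10 [x])
[17] deliver 1→2 → ∅
[18] deliver 2→0 → N0(foll b10 [x])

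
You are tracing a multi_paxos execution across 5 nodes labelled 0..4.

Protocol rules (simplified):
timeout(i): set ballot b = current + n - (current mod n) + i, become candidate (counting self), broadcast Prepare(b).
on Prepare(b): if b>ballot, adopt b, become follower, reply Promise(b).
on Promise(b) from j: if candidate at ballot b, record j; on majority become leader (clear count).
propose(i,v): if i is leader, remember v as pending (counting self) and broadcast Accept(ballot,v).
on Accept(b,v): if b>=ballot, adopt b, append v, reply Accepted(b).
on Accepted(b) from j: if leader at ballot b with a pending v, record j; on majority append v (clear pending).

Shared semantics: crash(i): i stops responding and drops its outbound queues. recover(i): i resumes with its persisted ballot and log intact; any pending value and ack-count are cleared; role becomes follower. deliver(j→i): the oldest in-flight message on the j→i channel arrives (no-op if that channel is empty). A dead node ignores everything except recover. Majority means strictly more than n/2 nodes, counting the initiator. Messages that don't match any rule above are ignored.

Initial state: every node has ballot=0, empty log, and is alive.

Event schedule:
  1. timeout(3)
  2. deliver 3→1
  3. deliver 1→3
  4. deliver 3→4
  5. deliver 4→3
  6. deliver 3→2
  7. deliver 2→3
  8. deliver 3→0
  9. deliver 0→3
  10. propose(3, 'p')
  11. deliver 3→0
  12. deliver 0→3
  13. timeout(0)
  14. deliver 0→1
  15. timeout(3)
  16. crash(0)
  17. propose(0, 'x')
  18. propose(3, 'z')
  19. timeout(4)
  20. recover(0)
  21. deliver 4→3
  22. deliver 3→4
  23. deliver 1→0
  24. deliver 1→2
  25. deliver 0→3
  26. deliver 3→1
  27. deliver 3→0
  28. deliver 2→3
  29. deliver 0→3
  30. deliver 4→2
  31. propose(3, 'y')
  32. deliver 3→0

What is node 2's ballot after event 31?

14

1. timeout(3):  <3:cand b8 ->
2. deliver 3→1:  <1:foll b8 ->
3. deliver 1→3:  nop
4. deliver 3→4:  <4:foll b8 ->
5. deliver 4→3:  <3:lead b8 ->
6. deliver 3→2:  <2:foll b8 ->
7. deliver 2→3:  nop
8. deliver 3→0:  <0:foll b8 ->
9. deliver 0→3:  nop
10. propose(3,'p'):  nop
11. deliver 3→0:  <0:foll b8 p>
12. deliver 0→3:  nop
13. timeout(0):  <0:cand b10 p>
14. deliver 0→1:  <1:foll b10 ->
15. timeout(3):  <3:cand b13 ->
16. crash(0):  <0:✗cand b10 p>
17. propose(0,'x'):  nop
18. propose(3,'z'):  nop
19. timeout(4):  <4:cand b14 ->
20. recover(0):  <0:foll b10 p>
21. deliver 4→3:  <3:foll b14 ->
22. deliver 3→4:  nop
23. deliver 1→0:  nop
24. deliver 1→2:  nop
25. deliver 0→3:  nop
26. deliver 3→1:  nop
27. deliver 3→0:  <0:foll b13 p>
28. deliver 2→3:  nop
29. deliver 0→3:  nop
30. deliver 4→2:  <2:foll b14 ->
31. propose(3,'y'):  nop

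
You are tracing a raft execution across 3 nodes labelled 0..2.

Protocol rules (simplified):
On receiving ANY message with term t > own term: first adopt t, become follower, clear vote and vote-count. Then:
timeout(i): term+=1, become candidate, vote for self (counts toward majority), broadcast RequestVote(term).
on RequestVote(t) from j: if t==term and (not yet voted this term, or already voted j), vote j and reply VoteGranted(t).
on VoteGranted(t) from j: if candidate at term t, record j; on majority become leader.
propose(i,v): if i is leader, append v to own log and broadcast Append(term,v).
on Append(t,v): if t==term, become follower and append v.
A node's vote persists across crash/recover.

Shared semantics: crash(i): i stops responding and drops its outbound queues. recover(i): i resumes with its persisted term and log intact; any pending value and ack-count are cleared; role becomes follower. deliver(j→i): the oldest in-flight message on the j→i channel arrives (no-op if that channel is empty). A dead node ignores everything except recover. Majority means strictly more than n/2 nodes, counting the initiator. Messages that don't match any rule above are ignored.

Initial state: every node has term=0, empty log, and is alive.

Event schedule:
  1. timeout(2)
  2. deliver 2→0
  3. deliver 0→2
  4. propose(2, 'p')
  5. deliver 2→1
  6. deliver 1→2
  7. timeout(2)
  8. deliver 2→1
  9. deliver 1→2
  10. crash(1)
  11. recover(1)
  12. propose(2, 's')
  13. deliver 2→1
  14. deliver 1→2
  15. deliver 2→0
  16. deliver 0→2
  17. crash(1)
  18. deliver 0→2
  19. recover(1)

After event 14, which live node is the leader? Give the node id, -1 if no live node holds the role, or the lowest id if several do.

step 1 timeout(2): 2={cand,t=1,log=-}
step 2 deliver 2→0: 0={foll,t=1,log=-}
step 3 deliver 0→2: 2={lead,t=1,log=-}
step 4 propose(2,'p'): 2={lead,t=1,log=p}
step 5 deliver 2→1: 1={foll,t=1,log=-}
step 6 deliver 1→2: —
step 7 timeout(2): 2={cand,t=2,log=p}
step 8 deliver 2→1: 1={foll,t=1,log=p}
step 9 deliver 1→2: —
step 10 crash(1): 1={✗foll,t=1,log=p}
step 11 recover(1): 1={foll,t=1,log=p}
step 12 propose(2,'s'): —
step 13 deliver 2→1: 1={foll,t=2,log=p}
step 14 deliver 1→2: 2={lead,t=2,log=p}

2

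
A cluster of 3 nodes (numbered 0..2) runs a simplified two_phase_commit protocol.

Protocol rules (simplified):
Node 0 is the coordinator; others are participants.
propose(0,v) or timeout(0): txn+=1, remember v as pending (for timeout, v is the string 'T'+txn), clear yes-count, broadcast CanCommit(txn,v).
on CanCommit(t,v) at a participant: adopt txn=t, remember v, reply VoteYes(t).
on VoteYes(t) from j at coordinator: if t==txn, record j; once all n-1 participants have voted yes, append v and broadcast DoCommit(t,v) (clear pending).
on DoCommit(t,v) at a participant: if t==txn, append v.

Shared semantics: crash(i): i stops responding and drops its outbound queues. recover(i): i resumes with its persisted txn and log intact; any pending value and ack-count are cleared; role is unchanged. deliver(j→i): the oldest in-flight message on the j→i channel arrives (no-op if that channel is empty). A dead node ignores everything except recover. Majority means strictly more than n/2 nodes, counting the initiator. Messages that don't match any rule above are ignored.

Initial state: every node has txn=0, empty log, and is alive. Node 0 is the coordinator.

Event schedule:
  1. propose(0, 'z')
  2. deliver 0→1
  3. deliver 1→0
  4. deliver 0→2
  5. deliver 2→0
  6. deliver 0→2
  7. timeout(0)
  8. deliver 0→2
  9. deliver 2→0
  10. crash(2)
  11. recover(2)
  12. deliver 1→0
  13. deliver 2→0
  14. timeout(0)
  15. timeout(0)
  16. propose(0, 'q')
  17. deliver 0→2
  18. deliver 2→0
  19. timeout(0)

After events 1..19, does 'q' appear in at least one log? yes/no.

no

after 1 — propose(0,'z'): n0:coor/t1/[-]
after 2 — deliver 0→1: n1:part/t1/[-]
after 3 — deliver 1→0: ·
after 4 — deliver 0→2: n2:part/t1/[-]
after 5 — deliver 2→0: n0:coor/t1/[z]
after 6 — deliver 0→2: n2:part/t1/[z]
after 7 — timeout(0): n0:coor/t2/[z]
after 8 — deliver 0→2: n2:part/t2/[z]
after 9 — deliver 2→0: ·
after 10 — crash(2): n2:✗part/t2/[z]
after 11 — recover(2): n2:part/t2/[z]
after 12 — deliver 1→0: ·
after 13 — deliver 2→0: ·
after 14 — timeout(0): n0:coor/t3/[z]
after 15 — timeout(0): n0:coor/t4/[z]
after 16 — propose(0,'q'): n0:coor/t5/[z]
after 17 — deliver 0→2: n2:part/t3/[z]
after 18 — deliver 2→0: ·
after 19 — timeout(0): n0:coor/t6/[z]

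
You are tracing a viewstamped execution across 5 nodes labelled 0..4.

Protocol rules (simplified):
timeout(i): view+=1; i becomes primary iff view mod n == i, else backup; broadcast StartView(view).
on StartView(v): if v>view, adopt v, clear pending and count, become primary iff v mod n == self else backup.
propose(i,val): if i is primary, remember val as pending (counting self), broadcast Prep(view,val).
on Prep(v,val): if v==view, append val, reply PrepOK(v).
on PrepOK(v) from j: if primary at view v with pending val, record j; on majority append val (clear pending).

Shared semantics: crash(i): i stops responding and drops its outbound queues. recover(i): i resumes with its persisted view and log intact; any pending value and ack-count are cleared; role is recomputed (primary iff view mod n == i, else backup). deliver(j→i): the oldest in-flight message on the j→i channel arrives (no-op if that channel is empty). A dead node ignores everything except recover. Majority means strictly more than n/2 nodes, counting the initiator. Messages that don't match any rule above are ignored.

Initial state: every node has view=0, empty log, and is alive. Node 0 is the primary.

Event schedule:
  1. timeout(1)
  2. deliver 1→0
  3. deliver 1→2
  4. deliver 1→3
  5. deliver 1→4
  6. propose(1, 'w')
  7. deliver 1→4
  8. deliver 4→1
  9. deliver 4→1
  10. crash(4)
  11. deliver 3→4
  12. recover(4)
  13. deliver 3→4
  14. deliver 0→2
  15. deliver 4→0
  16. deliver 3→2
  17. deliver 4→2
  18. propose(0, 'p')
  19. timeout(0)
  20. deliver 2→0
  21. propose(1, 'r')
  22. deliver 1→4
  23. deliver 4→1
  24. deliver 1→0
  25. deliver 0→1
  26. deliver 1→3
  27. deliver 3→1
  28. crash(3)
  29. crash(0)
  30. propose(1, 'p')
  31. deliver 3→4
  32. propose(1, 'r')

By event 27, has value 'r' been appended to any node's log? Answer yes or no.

after 1 — timeout(1): n1:prim/v1/[-]
after 2 — deliver 1→0: n0:back/v1/[-]
after 3 — deliver 1→2: n2:back/v1/[-]
after 4 — deliver 1→3: n3:back/v1/[-]
after 5 — deliver 1→4: n4:back/v1/[-]
after 6 — propose(1,'w'): ·
after 7 — deliver 1→4: n4:back/v1/[w]
after 8 — deliver 4→1: ·
after 9 — deliver 4→1: ·
after 10 — crash(4): n4:✗back/v1/[w]
after 11 — deliver 3→4: ·
after 12 — recover(4): n4:back/v1/[w]
after 13 — deliver 3→4: ·
after 14 — deliver 0→2: ·
after 15 — deliver 4→0: ·
after 16 — deliver 3→2: ·
after 17 — deliver 4→2: ·
after 18 — propose(0,'p'): ·
after 19 — timeout(0): n0:back/v2/[-]
after 20 — deliver 2→0: ·
after 21 — propose(1,'r'): ·
after 22 — deliver 1→4: n4:back/v1/[w,r]
after 23 — deliver 4→1: ·
after 24 — deliver 1→0: ·
after 25 — deliver 0→1: n1:back/v2/[-]
after 26 — deliver 1→3: n3:back/v1/[w]
after 27 — deliver 3→1: ·

yes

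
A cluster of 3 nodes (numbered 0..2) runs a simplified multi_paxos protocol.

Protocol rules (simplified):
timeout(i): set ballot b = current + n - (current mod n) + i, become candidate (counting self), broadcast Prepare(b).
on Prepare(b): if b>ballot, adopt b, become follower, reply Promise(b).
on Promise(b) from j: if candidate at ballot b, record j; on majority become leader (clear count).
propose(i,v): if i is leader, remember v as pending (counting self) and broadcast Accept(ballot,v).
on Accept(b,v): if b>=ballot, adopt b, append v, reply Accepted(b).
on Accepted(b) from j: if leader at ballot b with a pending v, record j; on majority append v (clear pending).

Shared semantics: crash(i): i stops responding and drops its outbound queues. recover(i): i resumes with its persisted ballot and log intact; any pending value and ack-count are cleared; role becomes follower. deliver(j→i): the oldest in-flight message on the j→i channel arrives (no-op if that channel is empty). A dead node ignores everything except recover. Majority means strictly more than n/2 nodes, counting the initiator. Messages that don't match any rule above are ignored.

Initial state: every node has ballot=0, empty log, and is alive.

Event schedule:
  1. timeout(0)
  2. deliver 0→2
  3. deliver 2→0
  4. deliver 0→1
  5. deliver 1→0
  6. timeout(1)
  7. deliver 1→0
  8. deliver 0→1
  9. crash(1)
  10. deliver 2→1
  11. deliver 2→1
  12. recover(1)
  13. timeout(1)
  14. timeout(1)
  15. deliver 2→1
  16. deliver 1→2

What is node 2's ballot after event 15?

3

e1 timeout(0): 0[cand,b=3,-]
e2 deliver 0→2: 2[foll,b=3,-]
e3 deliver 2→0: 0[lead,b=3,-]
e4 deliver 0→1: 1[foll,b=3,-]
e5 deliver 1→0: ·
e6 timeout(1): 1[cand,b=7,-]
e7 deliver 1→0: 0[foll,b=7,-]
e8 deliver 0→1: 1[lead,b=7,-]
e9 crash(1): 1[✗lead,b=7,-]
e10 deliver 2→1: ·
e11 deliver 2→1: ·
e12 recover(1): 1[foll,b=7,-]
e13 timeout(1): 1[cand,b=10,-]
e14 timeout(1): 1[cand,b=13,-]
e15 deliver 2→1: ·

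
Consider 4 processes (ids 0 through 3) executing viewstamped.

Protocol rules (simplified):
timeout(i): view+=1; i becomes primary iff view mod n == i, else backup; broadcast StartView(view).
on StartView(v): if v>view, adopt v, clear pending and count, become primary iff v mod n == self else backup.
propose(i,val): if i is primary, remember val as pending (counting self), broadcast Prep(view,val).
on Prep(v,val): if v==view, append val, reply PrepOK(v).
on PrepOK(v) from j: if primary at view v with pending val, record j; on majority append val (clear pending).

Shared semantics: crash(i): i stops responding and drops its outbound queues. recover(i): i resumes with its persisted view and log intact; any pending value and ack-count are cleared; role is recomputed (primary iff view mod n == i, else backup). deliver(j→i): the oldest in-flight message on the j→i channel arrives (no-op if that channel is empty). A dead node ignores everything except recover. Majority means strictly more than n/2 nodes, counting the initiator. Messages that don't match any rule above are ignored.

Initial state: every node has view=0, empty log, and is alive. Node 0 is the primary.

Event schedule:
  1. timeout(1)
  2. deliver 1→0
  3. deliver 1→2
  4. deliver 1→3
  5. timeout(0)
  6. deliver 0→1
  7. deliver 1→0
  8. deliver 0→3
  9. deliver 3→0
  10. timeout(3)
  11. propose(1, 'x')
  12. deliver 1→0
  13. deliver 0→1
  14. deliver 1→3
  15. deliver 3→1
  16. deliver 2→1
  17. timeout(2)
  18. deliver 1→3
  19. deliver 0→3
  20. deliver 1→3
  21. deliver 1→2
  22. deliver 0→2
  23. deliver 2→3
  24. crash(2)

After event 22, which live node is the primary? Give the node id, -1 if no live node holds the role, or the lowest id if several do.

2

[1] timeout(1) → N1(prim v1 [-])
[2] deliver 1→0 → N0(back v1 [-])
[3] deliver 1→2 → N2(back v1 [-])
[4] deliver 1→3 → N3(back v1 [-])
[5] timeout(0) → N0(back v2 [-])
[6] deliver 0→1 → N1(back v2 [-])
[7] deliver 1→0 → ∅
[8] deliver 0→3 → N3(back v2 [-])
[9] deliver 3→0 → ∅
[10] timeout(3) → N3(prim v3 [-])
[11] propose(1,'x') → ∅
[12] deliver 1→0 → ∅
[13] deliver 0→1 → ∅
[14] deliver 1→3 → ∅
[15] deliver 3→1 → N1(back v3 [-])
[16] deliver 2→1 → ∅
[17] timeout(2) → N2(prim v2 [-])
[18] deliver 1→3 → ∅
[19] deliver 0→3 → ∅
[20] deliver 1→3 → ∅
[21] deliver 1→2 → ∅
[22] deliver 0→2 → ∅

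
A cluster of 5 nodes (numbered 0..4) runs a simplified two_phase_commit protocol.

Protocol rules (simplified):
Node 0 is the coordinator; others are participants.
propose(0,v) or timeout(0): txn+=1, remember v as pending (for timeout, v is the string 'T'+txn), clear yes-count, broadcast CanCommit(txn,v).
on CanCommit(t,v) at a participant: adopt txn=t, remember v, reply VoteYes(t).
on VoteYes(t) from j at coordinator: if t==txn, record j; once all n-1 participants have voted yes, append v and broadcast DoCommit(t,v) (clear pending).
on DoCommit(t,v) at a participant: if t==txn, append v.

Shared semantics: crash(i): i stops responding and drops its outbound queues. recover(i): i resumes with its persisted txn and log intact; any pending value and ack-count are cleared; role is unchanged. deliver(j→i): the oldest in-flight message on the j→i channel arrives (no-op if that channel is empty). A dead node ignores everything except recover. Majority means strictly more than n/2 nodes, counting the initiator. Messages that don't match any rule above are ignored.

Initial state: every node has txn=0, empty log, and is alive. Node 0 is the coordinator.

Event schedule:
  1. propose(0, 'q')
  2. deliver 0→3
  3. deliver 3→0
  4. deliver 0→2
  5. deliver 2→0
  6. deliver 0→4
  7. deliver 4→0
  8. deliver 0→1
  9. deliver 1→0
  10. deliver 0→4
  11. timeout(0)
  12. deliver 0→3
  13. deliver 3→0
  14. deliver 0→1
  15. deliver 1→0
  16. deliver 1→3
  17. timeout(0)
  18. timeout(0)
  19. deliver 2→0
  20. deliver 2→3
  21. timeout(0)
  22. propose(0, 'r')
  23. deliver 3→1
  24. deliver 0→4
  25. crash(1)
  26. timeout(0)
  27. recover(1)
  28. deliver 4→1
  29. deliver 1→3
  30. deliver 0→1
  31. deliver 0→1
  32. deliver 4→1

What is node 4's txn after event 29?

2

e1 propose(0,'q'): 0[coor,t=1,-]
e2 deliver 0→3: 3[part,t=1,-]
e3 deliver 3→0: ·
e4 deliver 0→2: 2[part,t=1,-]
e5 deliver 2→0: ·
e6 deliver 0→4: 4[part,t=1,-]
e7 deliver 4→0: ·
e8 deliver 0→1: 1[part,t=1,-]
e9 deliver 1→0: 0[coor,t=1,q]
e10 deliver 0→4: 4[part,t=1,q]
e11 timeout(0): 0[coor,t=2,q]
e12 deliver 0→3: 3[part,t=1,q]
e13 deliver 3→0: ·
e14 deliver 0→1: 1[part,t=1,q]
e15 deliver 1→0: ·
e16 deliver 1→3: ·
e17 timeout(0): 0[coor,t=3,q]
e18 timeout(0): 0[coor,t=4,q]
e19 deliver 2→0: ·
e20 deliver 2→3: ·
e21 timeout(0): 0[coor,t=5,q]
e22 propose(0,'r'): 0[coor,t=6,q]
e23 deliver 3→1: ·
e24 deliver 0→4: 4[part,t=2,q]
e25 crash(1): 1[✗part,t=1,q]
e26 timeout(0): 0[coor,t=7,q]
e27 recover(1): 1[part,t=1,q]
e28 deliver 4→1: ·
e29 deliver 1→3: ·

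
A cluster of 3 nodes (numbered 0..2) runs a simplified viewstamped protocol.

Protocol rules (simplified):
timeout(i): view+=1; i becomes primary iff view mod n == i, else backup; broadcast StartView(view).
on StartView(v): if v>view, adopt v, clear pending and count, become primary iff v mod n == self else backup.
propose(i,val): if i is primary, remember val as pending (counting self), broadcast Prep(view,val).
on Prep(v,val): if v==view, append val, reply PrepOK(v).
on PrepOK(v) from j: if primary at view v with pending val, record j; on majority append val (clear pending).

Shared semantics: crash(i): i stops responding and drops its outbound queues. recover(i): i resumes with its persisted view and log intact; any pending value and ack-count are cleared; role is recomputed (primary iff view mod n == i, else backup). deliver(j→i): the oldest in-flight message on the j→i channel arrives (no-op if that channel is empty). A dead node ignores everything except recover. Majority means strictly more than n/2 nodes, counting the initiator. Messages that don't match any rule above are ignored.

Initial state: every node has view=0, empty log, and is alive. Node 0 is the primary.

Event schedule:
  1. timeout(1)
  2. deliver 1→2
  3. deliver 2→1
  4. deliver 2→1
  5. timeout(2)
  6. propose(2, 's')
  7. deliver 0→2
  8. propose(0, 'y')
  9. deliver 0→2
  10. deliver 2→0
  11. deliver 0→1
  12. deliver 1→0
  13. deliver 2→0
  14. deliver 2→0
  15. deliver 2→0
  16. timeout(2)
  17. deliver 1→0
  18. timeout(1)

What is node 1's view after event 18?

2

[1] timeout(1) → N1(prim v1 [-])
[2] deliver 1→2 → N2(back v1 [-])
[3] deliver 2→1 → ∅
[4] deliver 2→1 → ∅
[5] timeout(2) → N2(prim v2 [-])
[6] propose(2,'s') → ∅
[7] deliver 0→2 → ∅
[8] propose(0,'y') → ∅
[9] deliver 0→2 → ∅
[10] deliver 2→0 → N0(back v2 [-])
[11] deliver 0→1 → ∅
[12] deliver 1→0 → ∅
[13] deliver 2→0 → N0(back v2 [s])
[14] deliver 2→0 → ∅
[15] deliver 2→0 → ∅
[16] timeout(2) → N2(back v3 [-])
[17] deliver 1→0 → ∅
[18] timeout(1) → N1(back v2 [-])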